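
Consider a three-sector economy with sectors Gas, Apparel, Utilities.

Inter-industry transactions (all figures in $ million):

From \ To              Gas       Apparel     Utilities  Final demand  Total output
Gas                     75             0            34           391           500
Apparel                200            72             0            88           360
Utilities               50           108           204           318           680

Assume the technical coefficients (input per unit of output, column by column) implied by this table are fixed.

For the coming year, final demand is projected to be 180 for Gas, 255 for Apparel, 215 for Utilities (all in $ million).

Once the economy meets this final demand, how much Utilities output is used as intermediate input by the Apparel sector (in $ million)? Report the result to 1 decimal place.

z_UA = 132.1

Technical coefficients a_ij = z_ij / X_j:
  a_GG = 75/500 = 0.15, a_AG = 200/500 = 0.40, a_UG = 50/500 = 0.10
  a_GA = 0/360 = 0.00, a_AA = 72/360 = 0.20, a_UA = 108/360 = 0.30
  a_GU = 34/680 = 0.05, a_AU = 0/680 = 0.00, a_UU = 204/680 = 0.30
I − A =
  [   0.85     0.00    -0.05]
  [  -0.40     0.80     0.00]
  [  -0.10    -0.30     0.70]
Cofactors of I−A, C_ij = (−1)^(i+j)·(minor ij) (rows/columns in the sector order above):
  C_11 = (0.80)(0.70) − (0.00)(-0.30) = 0.5600
  C_12 = −[(-0.40)(0.70) − (0.00)(-0.10)] = 0.2800
  C_13 = (-0.40)(-0.30) − (0.80)(-0.10) = 0.2000
  C_21 = −[(0.00)(0.70) − (-0.05)(-0.30)] = 0.0150
  C_22 = (0.85)(0.70) − (-0.05)(-0.10) = 0.5900
  C_23 = −[(0.85)(-0.30) − (0.00)(-0.10)] = 0.2550
  C_31 = (0.00)(0.00) − (-0.05)(0.80) = 0.0400
  C_32 = −[(0.85)(0.00) − (-0.05)(-0.40)] = 0.0200
  C_33 = (0.85)(0.80) − (0.00)(-0.40) = 0.6800
det(I−A) = Σ_j (I−A)_1j·C_1j = (0.85)(0.5600) + (0.00)(0.2800) + (-0.05)(0.2000) = 0.4660
adj(I−A) = Cᵀ =
  [ 0.5600   0.0150   0.0400]
  [ 0.2800   0.5900   0.0200]
  [ 0.2000   0.2550   0.6800]
(I − A)⁻¹ = adj(I−A) / det(I−A) ≈
  [   1.2017     0.0322     0.0858]
  [   0.6009     1.2661     0.0429]
  [   0.4292     0.5472     1.4592]
First solve x = (I − A)⁻¹ d = adj(I−A)·d / det(I−A); in particular x_A = (0.2800·180 + 0.5900·255 + 0.0200·215) / 0.4660 = 205.15 / 0.4660 ≈ 440.236.
Intermediate flow from U to A: z_UA = a_UA · x_A = 0.30 × 205.15 / 0.4660 = 61.545 / 0.4660 ≈ 132.1.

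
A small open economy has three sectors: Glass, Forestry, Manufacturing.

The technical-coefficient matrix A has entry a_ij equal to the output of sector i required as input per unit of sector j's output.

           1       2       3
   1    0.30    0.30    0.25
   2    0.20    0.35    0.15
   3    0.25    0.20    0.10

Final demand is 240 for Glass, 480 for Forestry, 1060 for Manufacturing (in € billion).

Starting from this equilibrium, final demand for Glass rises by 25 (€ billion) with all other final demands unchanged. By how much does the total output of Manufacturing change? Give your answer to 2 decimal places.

I − A =
  [   0.70    -0.30    -0.25]
  [  -0.20     0.65    -0.15]
  [  -0.25    -0.20     0.90]
Cofactors of I−A, C_ij = (−1)^(i+j)·(minor ij) (rows/columns in the sector order above):
  C_11 = (0.65)(0.90) − (-0.15)(-0.20) = 0.5550
  C_12 = −[(-0.20)(0.90) − (-0.15)(-0.25)] = 0.2175
  C_13 = (-0.20)(-0.20) − (0.65)(-0.25) = 0.2025
  C_21 = −[(-0.30)(0.90) − (-0.25)(-0.20)] = 0.3200
  C_22 = (0.70)(0.90) − (-0.25)(-0.25) = 0.5675
  C_23 = −[(0.70)(-0.20) − (-0.30)(-0.25)] = 0.2150
  C_31 = (-0.30)(-0.15) − (-0.25)(0.65) = 0.2075
  C_32 = −[(0.70)(-0.15) − (-0.25)(-0.20)] = 0.1550
  C_33 = (0.70)(0.65) − (-0.30)(-0.20) = 0.3950
det(I−A) = Σ_j (I−A)_1j·C_1j = (0.70)(0.5550) + (-0.30)(0.2175) + (-0.25)(0.2025) = 0.272625
adj(I−A) = Cᵀ =
  [ 0.5550   0.3200   0.2075]
  [ 0.2175   0.5675   0.1550]
  [ 0.2025   0.2150   0.3950]
(I − A)⁻¹ = adj(I−A) / det(I−A) ≈
  [   2.0358     1.1738     0.7611]
  [   0.7978     2.0816     0.5685]
  [   0.7428     0.7886     1.4489]
Δx = (I − A)⁻¹ Δd with Δd having +25 in the Glass component and 0 elsewhere.
So Δx_3 = L_31 · (+25), where L_31 = adj(I−A)_31 / det(I−A) = 0.2025 / 0.272625.
Δx_3 = 0.2025 × (+25) / 0.272625 = 5.0625 / 0.272625 ≈ 18.57.

Δx_3 = 18.57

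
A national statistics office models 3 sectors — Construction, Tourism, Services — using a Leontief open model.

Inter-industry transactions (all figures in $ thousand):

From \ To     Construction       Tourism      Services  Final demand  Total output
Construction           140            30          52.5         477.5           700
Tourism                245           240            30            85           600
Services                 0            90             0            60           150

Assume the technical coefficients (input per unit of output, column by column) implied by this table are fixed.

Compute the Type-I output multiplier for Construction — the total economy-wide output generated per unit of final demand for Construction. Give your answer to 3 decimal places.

Technical coefficients a_ij = z_ij / X_j:
  a_CC = 140/700 = 0.20, a_TC = 245/700 = 0.35, a_SC = 0/700 = 0.00
  a_CT = 30/600 = 0.05, a_TT = 240/600 = 0.40, a_ST = 90/600 = 0.15
  a_CS = 52.5/150 = 0.35, a_TS = 30/150 = 0.20, a_SS = 0/150 = 0.00
I − A =
  [   0.80    -0.05    -0.35]
  [  -0.35     0.60    -0.20]
  [   0.00    -0.15     1.00]
Cofactors of I−A, C_ij = (−1)^(i+j)·(minor ij) (rows/columns in the sector order above):
  C_11 = (0.60)(1.00) − (-0.20)(-0.15) = 0.5700
  C_12 = −[(-0.35)(1.00) − (-0.20)(0.00)] = 0.3500
  C_13 = (-0.35)(-0.15) − (0.60)(0.00) = 0.0525
  C_21 = −[(-0.05)(1.00) − (-0.35)(-0.15)] = 0.1025
  C_22 = (0.80)(1.00) − (-0.35)(0.00) = 0.8000
  C_23 = −[(0.80)(-0.15) − (-0.05)(0.00)] = 0.1200
  C_31 = (-0.05)(-0.20) − (-0.35)(0.60) = 0.2200
  C_32 = −[(0.80)(-0.20) − (-0.35)(-0.35)] = 0.2825
  C_33 = (0.80)(0.60) − (-0.05)(-0.35) = 0.4625
det(I−A) = Σ_j (I−A)_1j·C_1j = (0.80)(0.5700) + (-0.05)(0.3500) + (-0.35)(0.0525) = 0.420125
adj(I−A) = Cᵀ =
  [ 0.5700   0.1025   0.2200]
  [ 0.3500   0.8000   0.2825]
  [ 0.0525   0.1200   0.4625]
(I − A)⁻¹ = adj(I−A) / det(I−A) ≈
  [   1.3567     0.2440     0.5237]
  [   0.8331     1.9042     0.6724]
  [   0.1250     0.2856     1.1009]
The output multiplier for sector j is the column-j sum of the Leontief inverse (I − A)⁻¹ = adj(I−A) / det(I−A).
Column C of adj(I−A): (0.5700, 0.3500, 0.0525); det(I−A) = 0.420125.
m_C = (0.5700 + 0.3500 + 0.0525) / 0.420125 = 0.9725 / 0.420125 ≈ 2.315.

m_C = 2.315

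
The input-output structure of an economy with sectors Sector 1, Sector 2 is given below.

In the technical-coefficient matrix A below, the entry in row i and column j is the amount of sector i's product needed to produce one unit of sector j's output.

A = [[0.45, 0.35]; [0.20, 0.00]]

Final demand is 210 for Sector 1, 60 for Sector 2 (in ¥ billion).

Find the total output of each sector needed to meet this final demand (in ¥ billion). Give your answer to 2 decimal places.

x_1 = 481.25, x_2 = 156.25

I − A =
  [   0.55    -0.35]
  [  -0.20     1.00]
det(I−A) = (0.55)(1.00) − (-0.35)(-0.20) = 0.4800
adj(I−A) = [[1.00, 0.35], [0.20, 0.55]]
(I − A)⁻¹ = adj(I−A) / det(I−A) ≈
  [   2.0833     0.7292]
  [   0.4167     1.1458]
x = (I − A)⁻¹ d = adj(I−A)·d / det(I−A), with det(I−A) = 0.4800:
  x_1 = (1.00·210 + 0.35·60) / 0.4800 = 231.00 / 0.4800 = 481.25
  x_2 = (0.20·210 + 0.55·60) / 0.4800 = 75.00 / 0.4800 = 156.25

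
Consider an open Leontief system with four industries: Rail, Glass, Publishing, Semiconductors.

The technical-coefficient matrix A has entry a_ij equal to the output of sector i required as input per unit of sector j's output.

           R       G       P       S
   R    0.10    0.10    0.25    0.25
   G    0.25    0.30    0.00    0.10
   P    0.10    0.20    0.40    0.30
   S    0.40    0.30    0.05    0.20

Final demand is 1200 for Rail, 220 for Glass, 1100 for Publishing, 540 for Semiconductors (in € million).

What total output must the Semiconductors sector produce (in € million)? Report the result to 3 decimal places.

x_S = 3991.492

I − A =
  [   0.90    -0.10    -0.25    -0.25]
  [  -0.25     0.70     0.00    -0.10]
  [  -0.10    -0.20     0.60    -0.30]
  [  -0.40    -0.30    -0.05     0.80]
Compute the cofactors C_ij = (−1)^(i+j)·(3×3 minor ij) of I−A; the adjugate is their transpose:
adj(I−A) = Cᵀ =
  [ 0.306500   0.156500   0.141750   0.168500]
  [ 0.140750   0.307250   0.067625   0.107750]
  [ 0.207500   0.232500   0.364250   0.230500]
  [ 0.219000   0.208000   0.119000   0.333000]
det(I−A) = Σ_j (I−A)_1j·C_1j = (0.90)(0.306500) + (-0.10)(0.140750) + (-0.25)(0.207500) + (-0.25)(0.219000) = 0.15515
(I − A)⁻¹ = adj(I−A) / det(I−A) ≈
  [   1.9755     1.0087     0.9136     1.0860]
  [   0.9072     1.9803     0.4359     0.6945]
  [   1.3374     1.4985     2.3477     1.4857]
  [   1.4115     1.3406     0.7670     2.1463]
x = (I − A)⁻¹ d = adj(I−A)·d / det(I−A), with det(I−A) = 0.15515:
  x_R = (0.306500·1200 + 0.156500·220 + 0.141750·1100 + 0.168500·540) / 0.15515 = 649.145 / 0.15515 ≈ 4183.983
  x_G = (0.140750·1200 + 0.307250·220 + 0.067625·1100 + 0.107750·540) / 0.15515 = 369.0675 / 0.15515 ≈ 2378.779
  x_P = (0.207500·1200 + 0.232500·220 + 0.364250·1100 + 0.230500·540) / 0.15515 = 825.295 / 0.15515 ≈ 5319.336
  x_S = (0.219000·1200 + 0.208000·220 + 0.119000·1100 + 0.333000·540) / 0.15515 = 619.28 / 0.15515 ≈ 3991.492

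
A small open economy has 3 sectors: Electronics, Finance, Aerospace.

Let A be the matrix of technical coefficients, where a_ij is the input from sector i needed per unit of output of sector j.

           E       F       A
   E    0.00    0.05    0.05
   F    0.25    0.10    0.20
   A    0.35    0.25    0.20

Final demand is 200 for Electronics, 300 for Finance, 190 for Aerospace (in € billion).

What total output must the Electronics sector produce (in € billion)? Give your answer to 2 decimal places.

x_E = 251.24

I − A =
  [   1.00    -0.05    -0.05]
  [  -0.25     0.90    -0.20]
  [  -0.35    -0.25     0.80]
Cofactors of I−A, C_ij = (−1)^(i+j)·(minor ij) (rows/columns in the sector order above):
  C_11 = (0.90)(0.80) − (-0.20)(-0.25) = 0.6700
  C_12 = −[(-0.25)(0.80) − (-0.20)(-0.35)] = 0.2700
  C_13 = (-0.25)(-0.25) − (0.90)(-0.35) = 0.3775
  C_21 = −[(-0.05)(0.80) − (-0.05)(-0.25)] = 0.0525
  C_22 = (1.00)(0.80) − (-0.05)(-0.35) = 0.7825
  C_23 = −[(1.00)(-0.25) − (-0.05)(-0.35)] = 0.2675
  C_31 = (-0.05)(-0.20) − (-0.05)(0.90) = 0.0550
  C_32 = −[(1.00)(-0.20) − (-0.05)(-0.25)] = 0.2125
  C_33 = (1.00)(0.90) − (-0.05)(-0.25) = 0.8875
det(I−A) = Σ_j (I−A)_1j·C_1j = (1.00)(0.6700) + (-0.05)(0.2700) + (-0.05)(0.3775) = 0.637625
adj(I−A) = Cᵀ =
  [ 0.6700   0.0525   0.0550]
  [ 0.2700   0.7825   0.2125]
  [ 0.3775   0.2675   0.8875]
(I − A)⁻¹ = adj(I−A) / det(I−A) ≈
  [   1.0508     0.0823     0.0863]
  [   0.4234     1.2272     0.3333]
  [   0.5920     0.4195     1.3919]
x = (I − A)⁻¹ d = adj(I−A)·d / det(I−A), with det(I−A) = 0.637625:
  x_E = (0.6700·200 + 0.0525·300 + 0.0550·190) / 0.637625 = 160.20 / 0.637625 ≈ 251.24
  x_F = (0.2700·200 + 0.7825·300 + 0.2125·190) / 0.637625 = 329.125 / 0.637625 ≈ 516.17
  x_A = (0.3775·200 + 0.2675·300 + 0.8875·190) / 0.637625 = 324.375 / 0.637625 ≈ 508.72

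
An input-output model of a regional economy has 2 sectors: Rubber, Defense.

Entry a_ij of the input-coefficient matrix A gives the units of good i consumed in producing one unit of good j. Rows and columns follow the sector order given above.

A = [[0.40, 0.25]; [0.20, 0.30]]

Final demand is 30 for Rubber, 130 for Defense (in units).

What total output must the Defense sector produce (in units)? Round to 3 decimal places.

I − A =
  [   0.60    -0.25]
  [  -0.20     0.70]
det(I−A) = (0.60)(0.70) − (-0.25)(-0.20) = 0.3700
adj(I−A) = [[0.70, 0.25], [0.20, 0.60]]
(I − A)⁻¹ = adj(I−A) / det(I−A) ≈
  [   1.8919     0.6757]
  [   0.5405     1.6216]
x = (I − A)⁻¹ d = adj(I−A)·d / det(I−A), with det(I−A) = 0.3700:
  x_1 = (0.70·30 + 0.25·130) / 0.3700 = 53.50 / 0.3700 ≈ 144.595
  x_2 = (0.20·30 + 0.60·130) / 0.3700 = 84.00 / 0.3700 ≈ 227.027

x_2 = 227.027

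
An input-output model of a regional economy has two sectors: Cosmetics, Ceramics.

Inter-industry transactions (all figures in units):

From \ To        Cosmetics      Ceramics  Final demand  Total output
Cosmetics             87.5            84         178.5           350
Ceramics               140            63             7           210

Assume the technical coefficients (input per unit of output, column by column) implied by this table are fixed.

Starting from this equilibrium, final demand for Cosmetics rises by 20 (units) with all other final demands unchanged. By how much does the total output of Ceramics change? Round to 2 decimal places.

Δx_2 = 21.92

Technical coefficients a_ij = z_ij / X_j:
  a_11 = 87.5/350 = 0.25, a_21 = 140/350 = 0.40
  a_12 = 84/210 = 0.40, a_22 = 63/210 = 0.30
I − A =
  [   0.75    -0.40]
  [  -0.40     0.70]
det(I−A) = (0.75)(0.70) − (-0.40)(-0.40) = 0.3650
adj(I−A) = [[0.70, 0.40], [0.40, 0.75]]
(I − A)⁻¹ = adj(I−A) / det(I−A) ≈
  [   1.9178     1.0959]
  [   1.0959     2.0548]
Δx = (I − A)⁻¹ Δd with Δd having +20 in the Cosmetics component and 0 elsewhere.
So Δx_2 = L_21 · (+20), where L_21 = adj(I−A)_21 / det(I−A) = 0.40 / 0.3650.
Δx_2 = 0.40 × (+20) / 0.3650 = 8.00 / 0.3650 ≈ 21.92.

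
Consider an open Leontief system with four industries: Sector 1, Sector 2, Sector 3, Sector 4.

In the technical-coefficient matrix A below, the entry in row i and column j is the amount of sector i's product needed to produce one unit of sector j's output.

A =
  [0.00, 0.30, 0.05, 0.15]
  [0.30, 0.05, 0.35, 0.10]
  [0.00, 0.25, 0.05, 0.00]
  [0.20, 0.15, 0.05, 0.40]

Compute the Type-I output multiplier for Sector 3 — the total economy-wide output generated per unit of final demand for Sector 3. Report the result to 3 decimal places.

m_3 = 2.384

I − A =
  [   1.00    -0.30    -0.05    -0.15]
  [  -0.30     0.95    -0.35    -0.10]
  [   0.00    -0.25     0.95     0.00]
  [  -0.20    -0.15    -0.05     0.60]
Compute the cofactors C_ij = (−1)^(i+j)·(3×3 minor ij) of I−A; the adjugate is their transpose:
adj(I−A) = Cᵀ =
  [ 0.47350   0.20175   0.10725   0.15200]
  [ 0.19000   0.54150   0.21675   0.13775]
  [ 0.05000   0.14250   0.45975   0.03625]
  [ 0.20950   0.21450   0.12825   0.72575]
det(I−A) = Σ_j (I−A)_1j·C_1j = (1.00)(0.47350) + (-0.30)(0.19000) + (-0.05)(0.05000) + (-0.15)(0.20950) = 0.382575
(I − A)⁻¹ = adj(I−A) / det(I−A) ≈
  [   1.2377     0.5273     0.2803     0.3973]
  [   0.4966     1.4154     0.5666     0.3601]
  [   0.1307     0.3725     1.2017     0.0948]
  [   0.5476     0.5607     0.3352     1.8970]
The output multiplier for sector j is the column-j sum of the Leontief inverse (I − A)⁻¹ = adj(I−A) / det(I−A).
Column 3 of adj(I−A): (0.10725, 0.21675, 0.45975, 0.12825); det(I−A) = 0.382575.
m_3 = (0.10725 + 0.21675 + 0.45975 + 0.12825) / 0.382575 = 0.912 / 0.382575 ≈ 2.384.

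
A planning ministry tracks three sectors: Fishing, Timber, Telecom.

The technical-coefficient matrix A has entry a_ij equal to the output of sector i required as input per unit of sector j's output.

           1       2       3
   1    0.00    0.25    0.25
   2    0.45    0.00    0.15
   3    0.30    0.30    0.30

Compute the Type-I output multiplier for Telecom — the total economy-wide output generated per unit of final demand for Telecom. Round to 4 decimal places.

I − A =
  [   1.00    -0.25    -0.25]
  [  -0.45     1.00    -0.15]
  [  -0.30    -0.30     0.70]
Cofactors of I−A, C_ij = (−1)^(i+j)·(minor ij) (rows/columns in the sector order above):
  C_11 = (1.00)(0.70) − (-0.15)(-0.30) = 0.6550
  C_12 = −[(-0.45)(0.70) − (-0.15)(-0.30)] = 0.3600
  C_13 = (-0.45)(-0.30) − (1.00)(-0.30) = 0.4350
  C_21 = −[(-0.25)(0.70) − (-0.25)(-0.30)] = 0.2500
  C_22 = (1.00)(0.70) − (-0.25)(-0.30) = 0.6250
  C_23 = −[(1.00)(-0.30) − (-0.25)(-0.30)] = 0.3750
  C_31 = (-0.25)(-0.15) − (-0.25)(1.00) = 0.2875
  C_32 = −[(1.00)(-0.15) − (-0.25)(-0.45)] = 0.2625
  C_33 = (1.00)(1.00) − (-0.25)(-0.45) = 0.8875
det(I−A) = Σ_j (I−A)_1j·C_1j = (1.00)(0.6550) + (-0.25)(0.3600) + (-0.25)(0.4350) = 0.45625
adj(I−A) = Cᵀ =
  [ 0.6550   0.2500   0.2875]
  [ 0.3600   0.6250   0.2625]
  [ 0.4350   0.3750   0.8875]
(I − A)⁻¹ = adj(I−A) / det(I−A) ≈
  [   1.43562     0.54795     0.63014]
  [   0.78904     1.36986     0.57534]
  [   0.95342     0.82192     1.94521]
The output multiplier for sector j is the column-j sum of the Leontief inverse (I − A)⁻¹ = adj(I−A) / det(I−A).
Column 3 of adj(I−A): (0.2875, 0.2625, 0.8875); det(I−A) = 0.45625.
m_3 = (0.2875 + 0.2625 + 0.8875) / 0.45625 = 1.4375 / 0.45625 ≈ 3.1507.

m_3 = 3.1507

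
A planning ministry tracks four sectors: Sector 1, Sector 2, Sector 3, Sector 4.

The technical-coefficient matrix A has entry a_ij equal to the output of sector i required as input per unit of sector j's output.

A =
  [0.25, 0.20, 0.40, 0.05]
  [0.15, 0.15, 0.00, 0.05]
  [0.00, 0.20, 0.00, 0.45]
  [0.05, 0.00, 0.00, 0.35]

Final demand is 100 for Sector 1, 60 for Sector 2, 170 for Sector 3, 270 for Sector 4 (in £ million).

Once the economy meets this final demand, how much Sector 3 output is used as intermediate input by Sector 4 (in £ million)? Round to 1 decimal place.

z_34 = 201.7

I − A =
  [   0.75    -0.20    -0.40    -0.05]
  [  -0.15     0.85     0.00    -0.05]
  [   0.00    -0.20     1.00    -0.45]
  [  -0.05     0.00     0.00     0.65]
Compute the cofactors C_ij = (−1)^(i+j)·(3×3 minor ij) of I−A; the adjugate is their transpose:
adj(I−A) = Cᵀ =
  [ 0.552500   0.182000   0.221000   0.209500]
  [ 0.100000   0.476000   0.040000   0.072000]
  [ 0.039125   0.101500   0.392250   0.282375]
  [ 0.042500   0.014000   0.017000   0.595500]
det(I−A) = Σ_j (I−A)_1j·C_1j = (0.75)(0.552500) + (-0.20)(0.100000) + (-0.40)(0.039125) + (-0.05)(0.042500) = 0.3766
(I − A)⁻¹ = adj(I−A) / det(I−A) ≈
  [   1.4671     0.4833     0.5868     0.5563]
  [   0.2655     1.2639     0.1062     0.1912]
  [   0.1039     0.2695     1.0416     0.7498]
  [   0.1129     0.0372     0.0451     1.5813]
First solve x = (I − A)⁻¹ d = adj(I−A)·d / det(I−A); in particular x_4 = (0.042500·100 + 0.014000·60 + 0.017000·170 + 0.595500·270) / 0.3766 = 168.765 / 0.3766 ≈ 448.128.
Intermediate flow from 3 to 4: z_34 = a_34 · x_4 = 0.45 × 168.765 / 0.3766 = 75.94425 / 0.3766 ≈ 201.7.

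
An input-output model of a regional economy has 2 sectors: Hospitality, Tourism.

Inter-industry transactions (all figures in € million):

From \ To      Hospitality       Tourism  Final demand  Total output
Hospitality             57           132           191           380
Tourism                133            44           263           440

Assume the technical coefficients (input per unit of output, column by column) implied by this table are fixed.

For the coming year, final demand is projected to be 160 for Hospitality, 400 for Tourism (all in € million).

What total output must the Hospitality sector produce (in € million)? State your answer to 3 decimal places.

x_H = 400.000

Technical coefficients a_ij = z_ij / X_j:
  a_HH = 57/380 = 0.15, a_TH = 133/380 = 0.35
  a_HT = 132/440 = 0.30, a_TT = 44/440 = 0.10
I − A =
  [   0.85    -0.30]
  [  -0.35     0.90]
det(I−A) = (0.85)(0.90) − (-0.30)(-0.35) = 0.6600
adj(I−A) = [[0.90, 0.30], [0.35, 0.85]]
(I − A)⁻¹ = adj(I−A) / det(I−A) ≈
  [   1.3636     0.4545]
  [   0.5303     1.2879]
x = (I − A)⁻¹ d = adj(I−A)·d / det(I−A), with det(I−A) = 0.6600:
  x_H = (0.90·160 + 0.30·400) / 0.6600 = 264.00 / 0.6600 = 400.000
  x_T = (0.35·160 + 0.85·400) / 0.6600 = 396.00 / 0.6600 = 600.000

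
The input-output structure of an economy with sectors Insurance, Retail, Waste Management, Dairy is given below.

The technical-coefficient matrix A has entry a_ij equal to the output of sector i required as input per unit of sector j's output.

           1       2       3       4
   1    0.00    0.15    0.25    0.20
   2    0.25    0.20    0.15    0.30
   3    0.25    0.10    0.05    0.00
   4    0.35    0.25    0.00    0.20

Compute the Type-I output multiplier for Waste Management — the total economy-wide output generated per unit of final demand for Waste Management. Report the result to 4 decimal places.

I − A =
  [   1.00    -0.15    -0.25    -0.20]
  [  -0.25     0.80    -0.15    -0.30]
  [  -0.25    -0.10     0.95     0.00]
  [  -0.35    -0.25     0.00     0.80]
Compute the cofactors C_ij = (−1)^(i+j)·(3×3 minor ij) of I−A; the adjugate is their transpose:
adj(I−A) = Cᵀ =
  [ 0.52475   0.18150   0.16675   0.19925]
  [ 0.31975   0.64350   0.18575   0.32125]
  [ 0.17175   0.11550   0.45075   0.08625]
  [ 0.32950   0.28050   0.13100   0.64750]
det(I−A) = Σ_j (I−A)_1j·C_1j = (1.00)(0.52475) + (-0.15)(0.31975) + (-0.25)(0.17175) + (-0.20)(0.32950) = 0.36795
(I − A)⁻¹ = adj(I−A) / det(I−A) ≈
  [   1.42614     0.49327     0.45319     0.54151]
  [   0.86900     1.74888     0.50482     0.87308]
  [   0.46678     0.31390     1.22503     0.23441]
  [   0.89550     0.76233     0.35603     1.75975]
The output multiplier for sector j is the column-j sum of the Leontief inverse (I − A)⁻¹ = adj(I−A) / det(I−A).
Column 3 of adj(I−A): (0.16675, 0.18575, 0.45075, 0.13100); det(I−A) = 0.36795.
m_3 = (0.16675 + 0.18575 + 0.45075 + 0.13100) / 0.36795 = 0.93425 / 0.36795 ≈ 2.5391.

m_3 = 2.5391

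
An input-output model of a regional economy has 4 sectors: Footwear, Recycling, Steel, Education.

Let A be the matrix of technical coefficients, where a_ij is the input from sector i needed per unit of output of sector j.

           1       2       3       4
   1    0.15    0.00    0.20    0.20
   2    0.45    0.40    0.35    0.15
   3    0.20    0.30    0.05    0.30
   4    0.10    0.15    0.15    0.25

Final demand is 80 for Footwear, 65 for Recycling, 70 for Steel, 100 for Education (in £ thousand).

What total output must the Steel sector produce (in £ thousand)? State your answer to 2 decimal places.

I − A =
  [   0.85     0.00    -0.20    -0.20]
  [  -0.45     0.60    -0.35    -0.15]
  [  -0.20    -0.30     0.95    -0.30]
  [  -0.10    -0.15    -0.15     0.75]
Compute the cofactors C_ij = (−1)^(i+j)·(3×3 minor ij) of I−A; the adjugate is their transpose:
adj(I−A) = Cᵀ =
  [ 0.277875   0.091500   0.114000   0.138000]
  [ 0.382125   0.506375   0.319250   0.330875]
  [ 0.229500   0.229500   0.337875   0.242250]
  [ 0.159375   0.159375   0.146625   0.344250]
det(I−A) = Σ_j (I−A)_1j·C_1j = (0.85)(0.277875) + (0.00)(0.382125) + (-0.20)(0.229500) + (-0.20)(0.159375) = 0.15841875
(I − A)⁻¹ = adj(I−A) / det(I−A) ≈
  [   1.7541     0.5776     0.7196     0.8711]
  [   2.4121     3.1964     2.0152     2.0886]
  [   1.4487     1.4487     2.1328     1.5292]
  [   1.0060     1.0060     0.9256     2.1730]
x = (I − A)⁻¹ d = adj(I−A)·d / det(I−A), with det(I−A) = 0.15841875:
  x_1 = (0.277875·80 + 0.091500·65 + 0.114000·70 + 0.138000·100) / 0.15841875 = 49.9575 / 0.15841875 ≈ 315.35
  x_2 = (0.382125·80 + 0.506375·65 + 0.319250·70 + 0.330875·100) / 0.15841875 = 118.919375 / 0.15841875 ≈ 750.66
  x_3 = (0.229500·80 + 0.229500·65 + 0.337875·70 + 0.242250·100) / 0.15841875 = 81.15375 / 0.15841875 ≈ 512.27
  x_4 = (0.159375·80 + 0.159375·65 + 0.146625·70 + 0.344250·100) / 0.15841875 = 67.798125 / 0.15841875 ≈ 427.97

x_3 = 512.27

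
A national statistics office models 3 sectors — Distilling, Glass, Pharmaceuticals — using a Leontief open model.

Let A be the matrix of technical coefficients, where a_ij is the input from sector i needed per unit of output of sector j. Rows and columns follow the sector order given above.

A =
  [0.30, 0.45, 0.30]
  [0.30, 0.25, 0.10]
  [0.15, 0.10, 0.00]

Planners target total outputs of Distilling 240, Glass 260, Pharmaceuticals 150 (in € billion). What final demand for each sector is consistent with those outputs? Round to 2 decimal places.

I − A =
  [   0.70    -0.45    -0.30]
  [  -0.30     0.75    -0.10]
  [  -0.15    -0.10     1.00]
d = (I − A) x:
  d_D = (+0.70)·240 + (-0.45)·260 + (-0.30)·150 = 6.00
  d_G = (-0.30)·240 + (+0.75)·260 + (-0.10)·150 = 108.00
  d_P = (-0.15)·240 + (-0.10)·260 + (+1.00)·150 = 88.00

d_D = 6.00, d_G = 108.00, d_P = 88.00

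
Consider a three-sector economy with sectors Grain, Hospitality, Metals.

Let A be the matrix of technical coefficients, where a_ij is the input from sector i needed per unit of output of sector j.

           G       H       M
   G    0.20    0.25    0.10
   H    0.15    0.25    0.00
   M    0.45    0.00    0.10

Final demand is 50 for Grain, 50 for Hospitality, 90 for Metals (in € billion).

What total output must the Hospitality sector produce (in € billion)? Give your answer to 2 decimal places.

x_H = 88.57

I − A =
  [   0.80    -0.25    -0.10]
  [  -0.15     0.75     0.00]
  [  -0.45     0.00     0.90]
Cofactors of I−A, C_ij = (−1)^(i+j)·(minor ij) (rows/columns in the sector order above):
  C_11 = (0.75)(0.90) − (0.00)(0.00) = 0.6750
  C_12 = −[(-0.15)(0.90) − (0.00)(-0.45)] = 0.1350
  C_13 = (-0.15)(0.00) − (0.75)(-0.45) = 0.3375
  C_21 = −[(-0.25)(0.90) − (-0.10)(0.00)] = 0.2250
  C_22 = (0.80)(0.90) − (-0.10)(-0.45) = 0.6750
  C_23 = −[(0.80)(0.00) − (-0.25)(-0.45)] = 0.1125
  C_31 = (-0.25)(0.00) − (-0.10)(0.75) = 0.0750
  C_32 = −[(0.80)(0.00) − (-0.10)(-0.15)] = 0.0150
  C_33 = (0.80)(0.75) − (-0.25)(-0.15) = 0.5625
det(I−A) = Σ_j (I−A)_1j·C_1j = (0.80)(0.6750) + (-0.25)(0.1350) + (-0.10)(0.3375) = 0.4725
adj(I−A) = Cᵀ =
  [ 0.6750   0.2250   0.0750]
  [ 0.1350   0.6750   0.0150]
  [ 0.3375   0.1125   0.5625]
(I − A)⁻¹ = adj(I−A) / det(I−A) ≈
  [   1.4286     0.4762     0.1587]
  [   0.2857     1.4286     0.0317]
  [   0.7143     0.2381     1.1905]
x = (I − A)⁻¹ d = adj(I−A)·d / det(I−A), with det(I−A) = 0.4725:
  x_G = (0.6750·50 + 0.2250·50 + 0.0750·90) / 0.4725 = 51.75 / 0.4725 ≈ 109.52
  x_H = (0.1350·50 + 0.6750·50 + 0.0150·90) / 0.4725 = 41.85 / 0.4725 ≈ 88.57
  x_M = (0.3375·50 + 0.1125·50 + 0.5625·90) / 0.4725 = 73.125 / 0.4725 ≈ 154.76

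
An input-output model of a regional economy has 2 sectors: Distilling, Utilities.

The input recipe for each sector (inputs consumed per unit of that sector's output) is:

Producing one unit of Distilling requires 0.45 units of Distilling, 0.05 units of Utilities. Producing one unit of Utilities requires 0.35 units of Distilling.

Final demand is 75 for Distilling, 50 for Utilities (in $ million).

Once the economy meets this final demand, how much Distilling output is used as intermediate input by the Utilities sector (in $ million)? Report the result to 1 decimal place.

I − A =
  [   0.55    -0.35]
  [  -0.05     1.00]
det(I−A) = (0.55)(1.00) − (-0.35)(-0.05) = 0.5325
adj(I−A) = [[1.00, 0.35], [0.05, 0.55]]
(I − A)⁻¹ = adj(I−A) / det(I−A) ≈
  [   1.8779     0.6573]
  [   0.0939     1.0329]
First solve x = (I − A)⁻¹ d = adj(I−A)·d / det(I−A); in particular x_U = (0.05·75 + 0.55·50) / 0.5325 = 31.25 / 0.5325 ≈ 58.685.
Intermediate flow from D to U: z_DU = a_DU · x_U = 0.35 × 31.25 / 0.5325 = 10.9375 / 0.5325 ≈ 20.5.

z_DU = 20.5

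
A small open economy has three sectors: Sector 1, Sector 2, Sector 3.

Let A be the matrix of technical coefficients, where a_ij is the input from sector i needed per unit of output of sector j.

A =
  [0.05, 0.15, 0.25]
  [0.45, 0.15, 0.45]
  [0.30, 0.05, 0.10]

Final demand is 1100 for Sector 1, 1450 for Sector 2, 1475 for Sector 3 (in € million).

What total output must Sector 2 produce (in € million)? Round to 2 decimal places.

I − A =
  [   0.95    -0.15    -0.25]
  [  -0.45     0.85    -0.45]
  [  -0.30    -0.05     0.90]
Cofactors of I−A, C_ij = (−1)^(i+j)·(minor ij) (rows/columns in the sector order above):
  C_11 = (0.85)(0.90) − (-0.45)(-0.05) = 0.7425
  C_12 = −[(-0.45)(0.90) − (-0.45)(-0.30)] = 0.5400
  C_13 = (-0.45)(-0.05) − (0.85)(-0.30) = 0.2775
  C_21 = −[(-0.15)(0.90) − (-0.25)(-0.05)] = 0.1475
  C_22 = (0.95)(0.90) − (-0.25)(-0.30) = 0.7800
  C_23 = −[(0.95)(-0.05) − (-0.15)(-0.30)] = 0.0925
  C_31 = (-0.15)(-0.45) − (-0.25)(0.85) = 0.2800
  C_32 = −[(0.95)(-0.45) − (-0.25)(-0.45)] = 0.5400
  C_33 = (0.95)(0.85) − (-0.15)(-0.45) = 0.7400
det(I−A) = Σ_j (I−A)_1j·C_1j = (0.95)(0.7425) + (-0.15)(0.5400) + (-0.25)(0.2775) = 0.5550
adj(I−A) = Cᵀ =
  [ 0.7425   0.1475   0.2800]
  [ 0.5400   0.7800   0.5400]
  [ 0.2775   0.0925   0.7400]
(I − A)⁻¹ = adj(I−A) / det(I−A) ≈
  [   1.3378     0.2658     0.5045]
  [   0.9730     1.4054     0.9730]
  [   0.5000     0.1667     1.3333]
x = (I − A)⁻¹ d = adj(I−A)·d / det(I−A), with det(I−A) = 0.5550:
  x_1 = (0.7425·1100 + 0.1475·1450 + 0.2800·1475) / 0.5550 = 1443.625 / 0.5550 ≈ 2601.13
  x_2 = (0.5400·1100 + 0.7800·1450 + 0.5400·1475) / 0.5550 = 2521.50 / 0.5550 ≈ 4543.24
  x_3 = (0.2775·1100 + 0.0925·1450 + 0.7400·1475) / 0.5550 = 1530.875 / 0.5550 ≈ 2758.33

x_2 = 4543.24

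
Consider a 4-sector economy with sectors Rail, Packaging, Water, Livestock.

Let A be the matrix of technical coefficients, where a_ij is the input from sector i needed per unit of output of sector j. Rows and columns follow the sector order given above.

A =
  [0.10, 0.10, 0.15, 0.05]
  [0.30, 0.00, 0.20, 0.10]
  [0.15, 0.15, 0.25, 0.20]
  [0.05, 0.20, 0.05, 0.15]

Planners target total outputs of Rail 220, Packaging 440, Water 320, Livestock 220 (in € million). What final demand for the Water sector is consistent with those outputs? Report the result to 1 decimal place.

I − A =
  [   0.90    -0.10    -0.15    -0.05]
  [  -0.30     1.00    -0.20    -0.10]
  [  -0.15    -0.15     0.75    -0.20]
  [  -0.05    -0.20    -0.05     0.85]
d = (I − A) x:
  d_R = (+0.90)·220 + (-0.10)·440 + (-0.15)·320 + (-0.05)·220 = 95.0
  d_P = (-0.30)·220 + (+1.00)·440 + (-0.20)·320 + (-0.10)·220 = 288.0
  d_W = (-0.15)·220 + (-0.15)·440 + (+0.75)·320 + (-0.20)·220 = 97.0
  d_L = (-0.05)·220 + (-0.20)·440 + (-0.05)·320 + (+0.85)·220 = 72.0

d_W = 97.0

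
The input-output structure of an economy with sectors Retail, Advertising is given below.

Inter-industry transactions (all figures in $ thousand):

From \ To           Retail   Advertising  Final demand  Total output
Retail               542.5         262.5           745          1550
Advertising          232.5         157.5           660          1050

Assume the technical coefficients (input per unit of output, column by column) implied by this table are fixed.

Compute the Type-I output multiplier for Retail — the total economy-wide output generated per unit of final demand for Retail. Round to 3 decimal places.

m_1 = 1.942

Technical coefficients a_ij = z_ij / X_j:
  a_11 = 542.5/1550 = 0.35, a_21 = 232.5/1550 = 0.15
  a_12 = 262.5/1050 = 0.25, a_22 = 157.5/1050 = 0.15
I − A =
  [   0.65    -0.25]
  [  -0.15     0.85]
det(I−A) = (0.65)(0.85) − (-0.25)(-0.15) = 0.5150
adj(I−A) = [[0.85, 0.25], [0.15, 0.65]]
(I − A)⁻¹ = adj(I−A) / det(I−A) ≈
  [   1.6505     0.4854]
  [   0.2913     1.2621]
The output multiplier for sector j is the column-j sum of the Leontief inverse (I − A)⁻¹ = adj(I−A) / det(I−A).
Column 1 of adj(I−A): (0.85, 0.15); det(I−A) = 0.5150.
m_1 = (0.85 + 0.15) / 0.5150 = 1.00 / 0.5150 ≈ 1.942.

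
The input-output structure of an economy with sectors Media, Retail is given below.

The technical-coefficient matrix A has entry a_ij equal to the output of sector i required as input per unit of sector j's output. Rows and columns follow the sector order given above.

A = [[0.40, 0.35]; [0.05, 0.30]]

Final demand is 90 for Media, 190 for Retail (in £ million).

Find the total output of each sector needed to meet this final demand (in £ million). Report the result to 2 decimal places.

I − A =
  [   0.60    -0.35]
  [  -0.05     0.70]
det(I−A) = (0.60)(0.70) − (-0.35)(-0.05) = 0.4025
adj(I−A) = [[0.70, 0.35], [0.05, 0.60]]
(I − A)⁻¹ = adj(I−A) / det(I−A) ≈
  [   1.7391     0.8696]
  [   0.1242     1.4907]
x = (I − A)⁻¹ d = adj(I−A)·d / det(I−A), with det(I−A) = 0.4025:
  x_1 = (0.70·90 + 0.35·190) / 0.4025 = 129.50 / 0.4025 ≈ 321.74
  x_2 = (0.05·90 + 0.60·190) / 0.4025 = 118.50 / 0.4025 ≈ 294.41

x_1 = 321.74, x_2 = 294.41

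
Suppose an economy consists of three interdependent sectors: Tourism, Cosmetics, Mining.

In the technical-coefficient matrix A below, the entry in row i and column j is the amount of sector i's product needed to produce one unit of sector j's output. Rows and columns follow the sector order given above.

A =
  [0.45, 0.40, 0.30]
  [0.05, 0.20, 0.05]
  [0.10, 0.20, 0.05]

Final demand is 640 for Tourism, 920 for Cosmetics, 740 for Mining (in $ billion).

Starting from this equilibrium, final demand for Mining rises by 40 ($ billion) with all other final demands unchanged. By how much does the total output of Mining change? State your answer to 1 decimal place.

I − A =
  [   0.55    -0.40    -0.30]
  [  -0.05     0.80    -0.05]
  [  -0.10    -0.20     0.95]
Cofactors of I−A, C_ij = (−1)^(i+j)·(minor ij) (rows/columns in the sector order above):
  C_11 = (0.80)(0.95) − (-0.05)(-0.20) = 0.7500
  C_12 = −[(-0.05)(0.95) − (-0.05)(-0.10)] = 0.0525
  C_13 = (-0.05)(-0.20) − (0.80)(-0.10) = 0.0900
  C_21 = −[(-0.40)(0.95) − (-0.30)(-0.20)] = 0.4400
  C_22 = (0.55)(0.95) − (-0.30)(-0.10) = 0.4925
  C_23 = −[(0.55)(-0.20) − (-0.40)(-0.10)] = 0.1500
  C_31 = (-0.40)(-0.05) − (-0.30)(0.80) = 0.2600
  C_32 = −[(0.55)(-0.05) − (-0.30)(-0.05)] = 0.0425
  C_33 = (0.55)(0.80) − (-0.40)(-0.05) = 0.4200
det(I−A) = Σ_j (I−A)_1j·C_1j = (0.55)(0.7500) + (-0.40)(0.0525) + (-0.30)(0.0900) = 0.3645
adj(I−A) = Cᵀ =
  [ 0.7500   0.4400   0.2600]
  [ 0.0525   0.4925   0.0425]
  [ 0.0900   0.1500   0.4200]
(I − A)⁻¹ = adj(I−A) / det(I−A) ≈
  [   2.0576     1.2071     0.7133]
  [   0.1440     1.3512     0.1166]
  [   0.2469     0.4115     1.1523]
Δx = (I − A)⁻¹ Δd with Δd having +40 in the Mining component and 0 elsewhere.
So Δx_M = L_MM · (+40), where L_MM = adj(I−A)_MM / det(I−A) = 0.4200 / 0.3645.
Δx_M = 0.4200 × (+40) / 0.3645 = 16.80 / 0.3645 ≈ 46.1.

Δx_M = 46.1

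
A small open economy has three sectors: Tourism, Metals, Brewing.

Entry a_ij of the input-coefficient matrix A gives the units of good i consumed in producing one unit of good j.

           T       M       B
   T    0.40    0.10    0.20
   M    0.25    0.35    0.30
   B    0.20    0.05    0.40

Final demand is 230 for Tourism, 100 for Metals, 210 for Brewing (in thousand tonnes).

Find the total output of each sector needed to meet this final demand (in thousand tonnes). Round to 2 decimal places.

I − A =
  [   0.60    -0.10    -0.20]
  [  -0.25     0.65    -0.30]
  [  -0.20    -0.05     0.60]
Cofactors of I−A, C_ij = (−1)^(i+j)·(minor ij) (rows/columns in the sector order above):
  C_11 = (0.65)(0.60) − (-0.30)(-0.05) = 0.3750
  C_12 = −[(-0.25)(0.60) − (-0.30)(-0.20)] = 0.2100
  C_13 = (-0.25)(-0.05) − (0.65)(-0.20) = 0.1425
  C_21 = −[(-0.10)(0.60) − (-0.20)(-0.05)] = 0.0700
  C_22 = (0.60)(0.60) − (-0.20)(-0.20) = 0.3200
  C_23 = −[(0.60)(-0.05) − (-0.10)(-0.20)] = 0.0500
  C_31 = (-0.10)(-0.30) − (-0.20)(0.65) = 0.1600
  C_32 = −[(0.60)(-0.30) − (-0.20)(-0.25)] = 0.2300
  C_33 = (0.60)(0.65) − (-0.10)(-0.25) = 0.3650
det(I−A) = Σ_j (I−A)_1j·C_1j = (0.60)(0.3750) + (-0.10)(0.2100) + (-0.20)(0.1425) = 0.1755
adj(I−A) = Cᵀ =
  [ 0.3750   0.0700   0.1600]
  [ 0.2100   0.3200   0.2300]
  [ 0.1425   0.0500   0.3650]
(I − A)⁻¹ = adj(I−A) / det(I−A) ≈
  [   2.1368     0.3989     0.9117]
  [   1.1966     1.8234     1.3105]
  [   0.8120     0.2849     2.0798]
x = (I − A)⁻¹ d = adj(I−A)·d / det(I−A), with det(I−A) = 0.1755:
  x_T = (0.3750·230 + 0.0700·100 + 0.1600·210) / 0.1755 = 126.85 / 0.1755 ≈ 722.79
  x_M = (0.2100·230 + 0.3200·100 + 0.2300·210) / 0.1755 = 128.60 / 0.1755 ≈ 732.76
  x_B = (0.1425·230 + 0.0500·100 + 0.3650·210) / 0.1755 = 114.425 / 0.1755 ≈ 651.99

x_T = 722.79, x_M = 732.76, x_B = 651.99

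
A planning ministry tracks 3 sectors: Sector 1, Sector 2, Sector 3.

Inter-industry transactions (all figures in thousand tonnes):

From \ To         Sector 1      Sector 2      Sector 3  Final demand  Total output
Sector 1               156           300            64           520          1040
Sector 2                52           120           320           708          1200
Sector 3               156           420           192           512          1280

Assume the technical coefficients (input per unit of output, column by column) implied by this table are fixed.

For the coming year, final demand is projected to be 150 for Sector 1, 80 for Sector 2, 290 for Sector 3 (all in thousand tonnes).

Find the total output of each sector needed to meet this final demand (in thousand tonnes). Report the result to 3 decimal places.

Technical coefficients a_ij = z_ij / X_j:
  a_11 = 156/1040 = 0.15, a_21 = 52/1040 = 0.05, a_31 = 156/1040 = 0.15
  a_12 = 300/1200 = 0.25, a_22 = 120/1200 = 0.10, a_32 = 420/1200 = 0.35
  a_13 = 64/1280 = 0.05, a_23 = 320/1280 = 0.25, a_33 = 192/1280 = 0.15
I − A =
  [   0.85    -0.25    -0.05]
  [  -0.05     0.90    -0.25]
  [  -0.15    -0.35     0.85]
Cofactors of I−A, C_ij = (−1)^(i+j)·(minor ij) (rows/columns in the sector order above):
  C_11 = (0.90)(0.85) − (-0.25)(-0.35) = 0.6775
  C_12 = −[(-0.05)(0.85) − (-0.25)(-0.15)] = 0.0800
  C_13 = (-0.05)(-0.35) − (0.90)(-0.15) = 0.1525
  C_21 = −[(-0.25)(0.85) − (-0.05)(-0.35)] = 0.2300
  C_22 = (0.85)(0.85) − (-0.05)(-0.15) = 0.7150
  C_23 = −[(0.85)(-0.35) − (-0.25)(-0.15)] = 0.3350
  C_31 = (-0.25)(-0.25) − (-0.05)(0.90) = 0.1075
  C_32 = −[(0.85)(-0.25) − (-0.05)(-0.05)] = 0.2150
  C_33 = (0.85)(0.90) − (-0.25)(-0.05) = 0.7525
det(I−A) = Σ_j (I−A)_1j·C_1j = (0.85)(0.6775) + (-0.25)(0.0800) + (-0.05)(0.1525) = 0.54825
adj(I−A) = Cᵀ =
  [ 0.6775   0.2300   0.1075]
  [ 0.0800   0.7150   0.2150]
  [ 0.1525   0.3350   0.7525]
(I − A)⁻¹ = adj(I−A) / det(I−A) ≈
  [   1.2358     0.4195     0.1961]
  [   0.1459     1.3041     0.3922]
  [   0.2782     0.6110     1.3725]
x = (I − A)⁻¹ d = adj(I−A)·d / det(I−A), with det(I−A) = 0.54825:
  x_1 = (0.6775·150 + 0.2300·80 + 0.1075·290) / 0.54825 = 151.20 / 0.54825 ≈ 275.787
  x_2 = (0.0800·150 + 0.7150·80 + 0.2150·290) / 0.54825 = 131.55 / 0.54825 ≈ 239.945
  x_3 = (0.1525·150 + 0.3350·80 + 0.7525·290) / 0.54825 = 267.90 / 0.54825 ≈ 488.646

x_1 = 275.787, x_2 = 239.945, x_3 = 488.646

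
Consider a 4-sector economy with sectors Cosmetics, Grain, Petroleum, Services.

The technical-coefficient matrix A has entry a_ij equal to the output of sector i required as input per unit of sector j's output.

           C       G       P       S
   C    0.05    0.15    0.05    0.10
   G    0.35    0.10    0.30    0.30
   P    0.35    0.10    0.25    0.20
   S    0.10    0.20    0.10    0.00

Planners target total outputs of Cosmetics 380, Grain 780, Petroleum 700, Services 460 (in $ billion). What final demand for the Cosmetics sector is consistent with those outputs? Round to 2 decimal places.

d_C = 163.00

I − A =
  [   0.95    -0.15    -0.05    -0.10]
  [  -0.35     0.90    -0.30    -0.30]
  [  -0.35    -0.10     0.75    -0.20]
  [  -0.10    -0.20    -0.10     1.00]
d = (I − A) x:
  d_C = (+0.95)·380 + (-0.15)·780 + (-0.05)·700 + (-0.10)·460 = 163.00
  d_G = (-0.35)·380 + (+0.90)·780 + (-0.30)·700 + (-0.30)·460 = 221.00
  d_P = (-0.35)·380 + (-0.10)·780 + (+0.75)·700 + (-0.20)·460 = 222.00
  d_S = (-0.10)·380 + (-0.20)·780 + (-0.10)·700 + (+1.00)·460 = 196.00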